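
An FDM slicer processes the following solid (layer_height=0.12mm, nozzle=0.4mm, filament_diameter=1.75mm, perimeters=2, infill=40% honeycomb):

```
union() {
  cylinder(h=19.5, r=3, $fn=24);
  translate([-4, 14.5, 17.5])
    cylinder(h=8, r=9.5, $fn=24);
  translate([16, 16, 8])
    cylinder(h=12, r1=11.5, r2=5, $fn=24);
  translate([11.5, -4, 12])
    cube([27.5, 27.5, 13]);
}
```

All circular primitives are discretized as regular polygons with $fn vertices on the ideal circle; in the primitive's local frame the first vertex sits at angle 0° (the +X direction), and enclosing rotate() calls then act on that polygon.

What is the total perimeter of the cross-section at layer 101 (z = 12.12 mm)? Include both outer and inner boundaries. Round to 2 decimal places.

At z = 12.12 mm: the cylinder: section is a regular 24-gon, circumradius r=3 (perimeter = 2·24·3.000·sin(180°/24) = 18.80 mm); the cylinder at (-4, 14.5) is absent (z outside [17.5, 25.5]); the cone at (16, 16): at t=0.343 of its height the radius interpolates to r₁+(r₂−r₁)t = 9.268, giving a regular 24-gon of that circumradius (perimeter = 2·24·9.268·sin(180°/24) = 58.07 mm); the 27.5×27.5 cube at (11.5, -4) contributes its full rectangle (perimeter 110.00 mm); Combining (union): the regions partially overlap (shared area 200.64 mm²), so the edge portions inside another operand are dropped and the merged outline is re-measured after clipping — boundary = 133.44 mm. Overall, the cross-section has 2 separate islands. Total boundary length (outer) = 133.44 mm.

133.44 mm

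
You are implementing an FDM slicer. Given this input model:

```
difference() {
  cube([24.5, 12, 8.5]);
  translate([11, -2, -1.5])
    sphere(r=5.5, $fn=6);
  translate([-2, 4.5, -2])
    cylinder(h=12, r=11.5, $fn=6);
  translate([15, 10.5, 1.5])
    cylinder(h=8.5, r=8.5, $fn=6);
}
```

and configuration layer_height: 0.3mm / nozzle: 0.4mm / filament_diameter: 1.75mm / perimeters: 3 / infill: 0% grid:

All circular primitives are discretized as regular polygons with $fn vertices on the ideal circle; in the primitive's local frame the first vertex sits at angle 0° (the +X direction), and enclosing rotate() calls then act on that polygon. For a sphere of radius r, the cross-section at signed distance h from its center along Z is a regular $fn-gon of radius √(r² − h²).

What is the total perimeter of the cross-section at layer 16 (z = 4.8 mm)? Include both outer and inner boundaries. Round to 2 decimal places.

At z = 4.8 mm: the 24.5×12 cube contributes its full rectangle (perimeter 73.00 mm); the sphere at (11, -2) is not intersected at this z (|z−center|=6.300 > r=5.5); the r=11.5 cylinder at (-2, 4.5) contributes a regular 6-gon of circumradius 11.5 (perimeter = 2·6·11.500·sin(180°/6) = 69.00 mm); the r=8.5 cylinder at (15, 10.5) gives a regular 6-gon of circumradius 8.5 (constant along its height) (perimeter = 2·6·8.500·sin(180°/6) = 51.00 mm); Taking the first minus the rest: starting from the 24.5×12 cube, the r=11.5 cylinder at (-2, 4.5) partially overlaps it — only the 91.92 mm² overlap (of its 343.60 mm²) is removed, clipping the outline; the r=8.5 cylinder at (15, 10.5) partially overlaps it — only the 118.06 mm² overlap (of its 187.71 mm²) is removed, clipping the outline — boundary = 76.48 mm. Overall, the cross-section is a single solid region. Total boundary length (outer) = 76.48 mm.

76.48 mm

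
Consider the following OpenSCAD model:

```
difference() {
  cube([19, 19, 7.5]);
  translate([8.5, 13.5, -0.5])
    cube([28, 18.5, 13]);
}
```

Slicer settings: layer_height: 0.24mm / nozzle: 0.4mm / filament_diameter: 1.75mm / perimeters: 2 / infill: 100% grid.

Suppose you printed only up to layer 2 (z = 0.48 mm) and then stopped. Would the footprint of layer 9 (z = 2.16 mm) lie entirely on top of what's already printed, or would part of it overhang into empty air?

Compare the two slices. At z = 0.48: the 19×19 cube contributes its full rectangle (area 361.00 mm²); the 28×18.5 cube at (8.5, 13.5) contributes its full rectangle (area 518.00 mm²); Subtracting the remaining from the first: starting from the 19×19 cube (361.00 mm²), the 28×18.5 cube at (8.5, 13.5) partially overlaps it — only the 57.75 mm² overlap (of its 518.00 mm²) is removed, clipping the outline — area = 303.25 mm². At z = 2.16: the 19×19 cube contributes its full rectangle (area 361.00 mm²); the cube at (8.5, 13.5) (footprint 28×18.5) is included at this height (area 518.00 mm²); After the difference (first − rest): starting from the 19×19 cube (361.00 mm²), the 28×18.5 cube at (8.5, 13.5) partially overlaps it — only the 57.75 mm² overlap (of its 518.00 mm²) is removed, clipping the outline — area = 303.25 mm². Checking containment: the cross-section at z = 2.16 is a subset of the cross-section at z = 0.48.

entirely on top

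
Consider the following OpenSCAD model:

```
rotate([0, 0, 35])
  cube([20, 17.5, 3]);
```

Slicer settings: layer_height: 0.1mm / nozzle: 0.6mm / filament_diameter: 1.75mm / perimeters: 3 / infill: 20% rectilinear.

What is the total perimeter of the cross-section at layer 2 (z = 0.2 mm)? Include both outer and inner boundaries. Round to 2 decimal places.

At z = 0.2 mm: the cube is present — its section is the full 20×17.5 rectangle (perimeter 75.00 mm); (rotated 35° about Z; rotation is an isometry so areas/perimeters/island counts are preserved). Overall, the cross-section is a single solid region. Total boundary length (outer) = 75.00 mm.

75.00 mm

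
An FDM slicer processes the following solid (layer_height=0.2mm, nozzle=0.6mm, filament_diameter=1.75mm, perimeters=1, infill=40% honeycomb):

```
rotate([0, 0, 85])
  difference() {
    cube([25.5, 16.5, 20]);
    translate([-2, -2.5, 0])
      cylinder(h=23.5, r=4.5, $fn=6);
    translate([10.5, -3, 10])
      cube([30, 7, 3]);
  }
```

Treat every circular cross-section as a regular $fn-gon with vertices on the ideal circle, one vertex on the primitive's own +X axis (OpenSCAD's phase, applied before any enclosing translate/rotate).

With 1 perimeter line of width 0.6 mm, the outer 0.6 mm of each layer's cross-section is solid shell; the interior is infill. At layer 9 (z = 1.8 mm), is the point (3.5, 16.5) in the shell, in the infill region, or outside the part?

outside

At z = 1.8 mm: the 25.5×16.5 cube contributes its full rectangle; the r=4.5 cylinder at (-2, -2.5) gives a regular 6-gon of circumradius 4.5 (constant along its height); the cube at (10.5, -3) is absent (z outside [10, 13]); After the difference (first − rest): starting from the 25.5×16.5 cube, the r=4.5 cylinder at (-2, -2.5) partially overlaps it — only the 0.91 mm² overlap (of its 52.61 mm²) is removed, clipping the outline — 1 connected region; (whole slice rotated 85° about Z — lengths, areas and connectivity unchanged). Overall, the cross-section is a single solid region. Undo the 85° rotation: the query point maps to (16.742, -2.049) in the un-rotated model frame. The nearest boundary edge runs (25.50, 0.00)→(1.06, 0.00); distance from the point to it = 2.05 mm. The point is not inside any of the regions above, so it lies outside the cross-section (2.05 mm from the nearest boundary).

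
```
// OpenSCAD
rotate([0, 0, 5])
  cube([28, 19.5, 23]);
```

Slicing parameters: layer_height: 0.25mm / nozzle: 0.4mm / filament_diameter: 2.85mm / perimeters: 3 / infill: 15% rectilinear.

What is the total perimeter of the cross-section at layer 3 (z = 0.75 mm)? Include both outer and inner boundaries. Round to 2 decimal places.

95.00 mm

At z = 0.75 mm: the cube is present — its section is the full 28×19.5 rectangle (perimeter 95.00 mm); (whole slice rotated 5° about Z — lengths, areas and connectivity unchanged). Overall, the cross-section is a single solid region. Total boundary length (outer) = 95.00 mm.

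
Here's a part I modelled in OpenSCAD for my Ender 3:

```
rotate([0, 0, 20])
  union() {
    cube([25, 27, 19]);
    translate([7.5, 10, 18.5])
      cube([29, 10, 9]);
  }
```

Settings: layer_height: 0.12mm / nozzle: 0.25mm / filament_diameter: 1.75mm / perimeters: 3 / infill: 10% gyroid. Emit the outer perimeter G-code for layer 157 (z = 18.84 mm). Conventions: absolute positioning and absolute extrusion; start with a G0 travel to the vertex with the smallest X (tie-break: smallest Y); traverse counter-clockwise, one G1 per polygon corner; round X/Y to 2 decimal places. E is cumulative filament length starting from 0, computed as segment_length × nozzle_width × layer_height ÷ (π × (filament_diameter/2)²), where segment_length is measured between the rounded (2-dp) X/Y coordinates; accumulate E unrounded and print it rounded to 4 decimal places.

G0 X-9.23 Y25.37 Z18.84
G1 X0.00 Y0.00 E0.3367
G1 X23.49 Y8.55 E0.6485
G1 X20.07 Y17.95 E0.7733
G1 X30.88 Y21.88 E0.9167
G1 X27.46 Y31.28 E1.0415
G1 X16.65 Y27.34 E1.1850
G1 X14.26 Y33.92 E1.2723
G1 X-9.23 Y25.37 E1.5841

At z = 18.84 mm: the cube is present — its section is the full 25×27 rectangle; the cube at (7.5, 10) is present — its section is the full 29×10 rectangle; Taking the union: the regions partially overlap (shared area 175.00 mm²), so overlapping operands fuse into one piece — 1 connected region; (rotated 20° about Z; rotation is an isometry so areas/perimeters/island counts are preserved). The outline is a single polygon with 8 vertices. Extrusion per mm of travel: 0.25 × 0.12 / (π × 0.875²) = 0.012473. Accumulating E over each segment gives final E = 1.5841.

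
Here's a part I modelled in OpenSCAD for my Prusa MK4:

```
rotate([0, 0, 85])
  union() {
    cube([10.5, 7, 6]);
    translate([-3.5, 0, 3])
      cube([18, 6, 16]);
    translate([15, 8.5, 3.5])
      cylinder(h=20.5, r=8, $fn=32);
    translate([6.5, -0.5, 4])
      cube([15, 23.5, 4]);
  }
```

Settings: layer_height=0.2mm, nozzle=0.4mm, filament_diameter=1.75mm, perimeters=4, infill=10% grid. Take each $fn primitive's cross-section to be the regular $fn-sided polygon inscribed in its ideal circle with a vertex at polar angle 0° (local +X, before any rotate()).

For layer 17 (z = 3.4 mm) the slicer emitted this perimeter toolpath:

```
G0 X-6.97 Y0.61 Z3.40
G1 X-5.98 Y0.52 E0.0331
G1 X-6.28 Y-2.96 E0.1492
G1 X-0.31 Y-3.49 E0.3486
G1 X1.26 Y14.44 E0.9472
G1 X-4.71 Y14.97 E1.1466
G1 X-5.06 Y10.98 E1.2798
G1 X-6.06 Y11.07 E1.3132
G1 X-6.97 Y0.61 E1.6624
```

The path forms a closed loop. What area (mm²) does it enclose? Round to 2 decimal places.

Apply the shoelace formula to the sequence of (X, Y) vertices; enclosed area = 118.40 mm².

118.40 mm²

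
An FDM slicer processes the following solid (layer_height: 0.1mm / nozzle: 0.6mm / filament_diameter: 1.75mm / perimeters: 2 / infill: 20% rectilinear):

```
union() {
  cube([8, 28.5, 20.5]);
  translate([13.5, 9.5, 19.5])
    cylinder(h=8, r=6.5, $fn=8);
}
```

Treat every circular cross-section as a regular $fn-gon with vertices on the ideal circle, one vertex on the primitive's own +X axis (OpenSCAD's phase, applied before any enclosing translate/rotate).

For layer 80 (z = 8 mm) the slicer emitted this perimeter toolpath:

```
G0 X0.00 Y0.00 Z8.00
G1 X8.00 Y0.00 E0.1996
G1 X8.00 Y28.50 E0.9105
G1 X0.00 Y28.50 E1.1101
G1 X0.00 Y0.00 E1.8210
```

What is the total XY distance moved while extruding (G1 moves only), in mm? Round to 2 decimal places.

73.00 mm

Sum the Euclidean lengths of each G1 segment: total = 73.00 mm.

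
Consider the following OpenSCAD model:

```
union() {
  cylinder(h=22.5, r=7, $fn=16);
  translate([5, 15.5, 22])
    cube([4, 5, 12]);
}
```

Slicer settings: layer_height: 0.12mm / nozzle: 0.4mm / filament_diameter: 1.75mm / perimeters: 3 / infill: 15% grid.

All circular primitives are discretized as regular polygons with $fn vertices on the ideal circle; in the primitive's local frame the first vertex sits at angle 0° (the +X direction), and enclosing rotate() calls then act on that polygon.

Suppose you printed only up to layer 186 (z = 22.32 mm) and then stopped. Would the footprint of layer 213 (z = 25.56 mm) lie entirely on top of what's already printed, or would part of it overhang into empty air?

Compare the two slices. At z = 22.32: the r=7 cylinder contributes a regular 16-gon of circumradius 7 (area = (16/2)·7.000²·sin(360°/16) = 150.01 mm²); the cube at (5, 15.5) is present — its section is the full 4×5 rectangle (area 20.00 mm²); Combining (union): the 2 present regions are separate (no shared area or edge), so areas and boundary lengths simply add and each stays a separate island — area = 170.01 mm². At z = 25.56: the cylinder is absent (z outside [0, 22.5]); the cube at (5, 15.5) (footprint 4×5) is included at this height (area 20.00 mm²); Merging all regions: only the 4×5 cube at (5, 15.5) is present, so the union is just that shape — area = 20.00 mm². Checking containment: the cross-section at z = 25.56 is a subset of the cross-section at z = 22.32.

entirely on top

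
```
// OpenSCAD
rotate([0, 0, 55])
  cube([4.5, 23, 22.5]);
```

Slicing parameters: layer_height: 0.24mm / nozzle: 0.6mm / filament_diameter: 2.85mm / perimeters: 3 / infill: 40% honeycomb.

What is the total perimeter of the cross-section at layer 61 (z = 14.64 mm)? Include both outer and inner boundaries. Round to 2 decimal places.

At z = 14.64 mm: the cube is present — its section is the full 4.5×23 rectangle (perimeter 55.00 mm); (whole slice rotated 55° about Z — lengths, areas and connectivity unchanged). Overall, the cross-section is a single solid region. Total boundary length (outer) = 55.00 mm.

55.00 mm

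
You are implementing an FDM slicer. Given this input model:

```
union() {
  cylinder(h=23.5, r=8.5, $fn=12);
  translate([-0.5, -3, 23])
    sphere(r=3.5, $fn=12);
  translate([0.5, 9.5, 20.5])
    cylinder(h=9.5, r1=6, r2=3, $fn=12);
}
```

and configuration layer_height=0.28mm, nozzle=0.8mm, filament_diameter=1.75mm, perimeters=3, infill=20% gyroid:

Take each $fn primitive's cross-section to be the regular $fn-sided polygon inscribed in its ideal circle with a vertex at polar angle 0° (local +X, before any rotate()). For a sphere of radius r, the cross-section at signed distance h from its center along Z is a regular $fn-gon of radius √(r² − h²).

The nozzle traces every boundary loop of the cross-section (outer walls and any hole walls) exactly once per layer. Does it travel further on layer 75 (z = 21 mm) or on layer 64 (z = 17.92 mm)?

layer 75 (z = 21 mm)

Layer 75 (z = 21): the r=8.5 cylinder gives a regular 12-gon of circumradius 8.5 (constant along its height) (perimeter = 2·12·8.500·sin(180°/12) = 52.80 mm); the r=3.5 sphere at (-0.5, -3) contributes a regular 12-gon of circumradius √(3.5²−2²) = 2.872 (perimeter = 2·12·2.872·sin(180°/12) = 17.84 mm); the cone at (0.5, 9.5): at t=0.053 of its height the radius interpolates to r₁+(r₂−r₁)t = 5.842, giving a regular 12-gon of that circumradius (perimeter = 2·12·5.842·sin(180°/12) = 36.29 mm); Taking the union: the regions partially overlap (shared area 56.04 mm²), so the edge portions inside another operand are dropped and the merged outline is re-measured after clipping — boundary = 66.12 mm. So its perimeter = 66.12 mm. Layer 64 (z = 17.92): the r=8.5 cylinder gives a regular 12-gon of circumradius 8.5 (constant along its height) (perimeter = 2·12·8.500·sin(180°/12) = 52.80 mm); the sphere at (-0.5, -3) does not reach this height (|z−center|=5.080 > r=3.5); the cone at (0.5, 9.5) does not reach this height (z outside [20.5, 30]); Combining (union): only the r=8.5 cylinder is present, so the union is just that shape — boundary = 52.80 mm. So its perimeter = 52.80 mm. Layer 75 is larger (66.12 vs 52.80 mm).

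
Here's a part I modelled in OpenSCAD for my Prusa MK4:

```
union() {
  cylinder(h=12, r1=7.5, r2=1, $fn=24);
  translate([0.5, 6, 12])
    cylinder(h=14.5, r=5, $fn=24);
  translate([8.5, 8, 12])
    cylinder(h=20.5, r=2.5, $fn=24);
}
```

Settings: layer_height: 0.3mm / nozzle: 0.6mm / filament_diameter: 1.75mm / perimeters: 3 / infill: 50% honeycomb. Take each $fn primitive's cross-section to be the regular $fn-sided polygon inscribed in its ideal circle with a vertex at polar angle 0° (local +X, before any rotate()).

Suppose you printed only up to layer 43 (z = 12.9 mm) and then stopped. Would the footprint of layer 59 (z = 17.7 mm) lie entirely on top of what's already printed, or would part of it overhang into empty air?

Compare the two slices. At z = 12.9: the cone does not reach this height (z outside [0, 12]); the cylinder at (0.5, 6): section is a regular 24-gon, circumradius r=5 (area = (24/2)·5.000²·sin(360°/24) = 77.65 mm²); the r=2.5 cylinder at (8.5, 8) contributes a regular 24-gon of circumradius 2.5 (area = (24/2)·2.500²·sin(360°/24) = 19.41 mm²); Taking the union: the 2 present regions are separate (no shared area or edge), so areas and boundary lengths simply add and each stays a separate island — area = 97.06 mm². At z = 17.7: the cone does not reach this height (z outside [0, 12]); the r=5 cylinder at (0.5, 6) contributes a regular 24-gon of circumradius 5 (area = (24/2)·5.000²·sin(360°/24) = 77.65 mm²); the r=2.5 cylinder at (8.5, 8) contributes a regular 24-gon of circumradius 2.5 (area = (24/2)·2.500²·sin(360°/24) = 19.41 mm²); Taking the union: the 2 present regions are separate (no shared area or edge), so areas and boundary lengths simply add and each stays a separate island — area = 97.06 mm². Checking containment: the cross-section at z = 17.7 is a subset of the cross-section at z = 12.9.

entirely on top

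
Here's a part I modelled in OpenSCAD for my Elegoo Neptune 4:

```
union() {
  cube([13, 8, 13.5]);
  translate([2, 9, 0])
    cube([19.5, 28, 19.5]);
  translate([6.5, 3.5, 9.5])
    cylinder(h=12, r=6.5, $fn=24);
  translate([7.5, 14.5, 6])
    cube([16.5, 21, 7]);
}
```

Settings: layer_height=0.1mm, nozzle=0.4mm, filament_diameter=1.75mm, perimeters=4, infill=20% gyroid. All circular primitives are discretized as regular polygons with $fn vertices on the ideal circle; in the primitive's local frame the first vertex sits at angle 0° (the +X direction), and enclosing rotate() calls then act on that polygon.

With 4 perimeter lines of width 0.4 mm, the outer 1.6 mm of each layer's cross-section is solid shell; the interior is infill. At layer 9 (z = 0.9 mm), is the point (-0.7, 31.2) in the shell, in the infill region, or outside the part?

At z = 0.9 mm: the 13×8 cube contributes its full rectangle; the cube at (2, 9) is present — its section is the full 19.5×28 rectangle; the cylinder at (6.5, 3.5) does not reach this height (z outside [9.5, 21.5]); the cube at (7.5, 14.5) does not reach this height (z outside [6, 13]); Merging all regions: the 2 present regions are separate (no shared area or edge), so areas and boundary lengths simply add and each stays a separate island — 2 connected regions. Overall, the cross-section has 2 separate islands. The nearest boundary edge runs (2.00, 9.00)→(2.00, 37.00); distance from the point to it = 2.70 mm. The point is not inside any of the regions above, so it lies outside the cross-section (2.70 mm from the nearest boundary).

outside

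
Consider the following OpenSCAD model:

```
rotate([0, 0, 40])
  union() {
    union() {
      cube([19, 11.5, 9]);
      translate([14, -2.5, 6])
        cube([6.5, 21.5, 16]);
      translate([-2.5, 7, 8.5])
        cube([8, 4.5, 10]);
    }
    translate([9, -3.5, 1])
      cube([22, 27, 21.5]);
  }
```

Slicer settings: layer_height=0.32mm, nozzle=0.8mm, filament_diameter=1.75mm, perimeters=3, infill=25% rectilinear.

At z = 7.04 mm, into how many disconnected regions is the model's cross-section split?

1

At z = 7.04 mm: the cube is present — its section is the full 19×11.5 rectangle; the cube at (14, -2.5) is present — its section is the full 6.5×21.5 rectangle; the cube at (-2.5, 7) is not intersected at this z (z outside [8.5, 18.5]); Merging all regions: the regions partially overlap (shared area 57.50 mm²), so overlapping operands fuse into one piece — 1 connected region; the 22×27 cube at (9, -3.5) contributes its full rectangle; Combining (union): the regions partially overlap (shared area 197.25 mm²), so overlapping operands fuse into one piece — 1 connected region; (rotated 40° about Z; rotation is an isometry so areas/perimeters/island counts are preserved). The result has 1 disconnected region.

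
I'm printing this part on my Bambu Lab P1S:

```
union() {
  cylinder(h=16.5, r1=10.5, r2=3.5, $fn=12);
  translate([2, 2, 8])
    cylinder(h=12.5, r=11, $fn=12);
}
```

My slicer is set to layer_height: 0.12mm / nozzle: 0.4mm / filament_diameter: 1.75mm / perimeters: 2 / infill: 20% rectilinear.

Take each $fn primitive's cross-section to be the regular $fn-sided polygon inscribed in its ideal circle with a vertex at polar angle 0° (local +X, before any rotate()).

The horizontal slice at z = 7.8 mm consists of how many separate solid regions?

At z = 7.8 mm: the cone (r1=10.5→r2=3.5) has section circumradius 7.191 here — a regular 12-gon; the cylinder at (2, 2) is absent (z outside [8, 20.5]); Merging all regions: only the cone is present, so the union is just that shape — 1 connected region. The result has 1 disconnected region.

1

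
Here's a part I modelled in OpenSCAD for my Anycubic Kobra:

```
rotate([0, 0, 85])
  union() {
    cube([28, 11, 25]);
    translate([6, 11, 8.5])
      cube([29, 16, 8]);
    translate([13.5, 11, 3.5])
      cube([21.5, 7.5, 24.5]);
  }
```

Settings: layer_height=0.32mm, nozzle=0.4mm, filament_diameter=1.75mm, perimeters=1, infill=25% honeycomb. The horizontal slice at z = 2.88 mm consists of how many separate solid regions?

At z = 2.88 mm: the cube is present — its section is the full 28×11 rectangle; the cube at (6, 11) is not intersected at this z (z outside [8.5, 16.5]); the cube at (13.5, 11) is not intersected at this z (z outside [3.5, 28]); Combining (union): only the 28×11 cube is present, so the union is just that shape — 1 connected region; (whole slice rotated 85° about Z — lengths, areas and connectivity unchanged). The result has 1 disconnected region.

1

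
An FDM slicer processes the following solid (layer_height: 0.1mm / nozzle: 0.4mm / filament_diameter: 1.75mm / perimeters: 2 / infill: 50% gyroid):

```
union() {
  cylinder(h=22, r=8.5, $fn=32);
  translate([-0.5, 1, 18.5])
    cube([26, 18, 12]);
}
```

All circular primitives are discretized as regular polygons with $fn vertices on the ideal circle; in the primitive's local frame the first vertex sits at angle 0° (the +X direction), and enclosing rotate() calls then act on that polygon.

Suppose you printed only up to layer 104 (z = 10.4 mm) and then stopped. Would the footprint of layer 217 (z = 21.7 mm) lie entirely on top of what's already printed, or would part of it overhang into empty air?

part overhangs

Compare the two slices. At z = 10.4: the r=8.5 cylinder gives a regular 32-gon of circumradius 8.5 (constant along its height) (area = (32/2)·8.500²·sin(360°/32) = 225.52 mm²); the cube at (-0.5, 1) does not reach this height (z outside [18.5, 30.5]); Combining (union): only the r=8.5 cylinder is present, so the union is just that shape — area = 225.52 mm². At z = 21.7: the r=8.5 cylinder gives a regular 32-gon of circumradius 8.5 (constant along its height) (area = (32/2)·8.500²·sin(360°/32) = 225.52 mm²); the 26×18 cube at (-0.5, 1) contributes its full rectangle (area 468.00 mm²); Merging all regions: the regions partially overlap — summed areas 693.52 mm² minus the doubly-counted overlap 51.67 mm² gives 641.86 mm² — area = 641.86 mm². Checking containment: at z = 21.7 the cross-section extends beyond the z = 10.4 cross-section by about 416.33 mm².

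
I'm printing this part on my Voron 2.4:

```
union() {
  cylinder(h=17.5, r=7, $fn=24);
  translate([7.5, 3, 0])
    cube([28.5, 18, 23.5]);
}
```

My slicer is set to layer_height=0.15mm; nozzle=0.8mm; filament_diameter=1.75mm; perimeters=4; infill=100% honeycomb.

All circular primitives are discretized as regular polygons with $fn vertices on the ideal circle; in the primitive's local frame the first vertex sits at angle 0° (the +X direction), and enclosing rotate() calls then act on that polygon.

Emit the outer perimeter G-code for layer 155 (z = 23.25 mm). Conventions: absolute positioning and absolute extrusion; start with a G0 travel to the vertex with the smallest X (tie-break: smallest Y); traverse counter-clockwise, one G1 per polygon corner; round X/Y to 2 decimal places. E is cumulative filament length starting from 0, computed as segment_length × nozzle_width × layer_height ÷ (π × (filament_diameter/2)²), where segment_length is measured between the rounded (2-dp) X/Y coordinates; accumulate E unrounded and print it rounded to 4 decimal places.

G0 X7.50 Y3.00 Z23.25
G1 X36.00 Y3.00 E1.4219
G1 X36.00 Y21.00 E2.3199
G1 X7.50 Y21.00 E3.7418
G1 X7.50 Y3.00 E4.6398

At z = 23.25 mm: the cylinder is absent (z outside [0, 17.5]); the 28.5×18 cube at (7.5, 3) contributes its full rectangle; Merging all regions: only the 28.5×18 cube at (7.5, 3) is present, so the union is just that shape — 1 connected region. The outline is a single polygon with 4 vertices. Extrusion per mm of travel: 0.8 × 0.15 / (π × 0.875²) = 0.049890. Accumulating E over each segment gives final E = 4.6398.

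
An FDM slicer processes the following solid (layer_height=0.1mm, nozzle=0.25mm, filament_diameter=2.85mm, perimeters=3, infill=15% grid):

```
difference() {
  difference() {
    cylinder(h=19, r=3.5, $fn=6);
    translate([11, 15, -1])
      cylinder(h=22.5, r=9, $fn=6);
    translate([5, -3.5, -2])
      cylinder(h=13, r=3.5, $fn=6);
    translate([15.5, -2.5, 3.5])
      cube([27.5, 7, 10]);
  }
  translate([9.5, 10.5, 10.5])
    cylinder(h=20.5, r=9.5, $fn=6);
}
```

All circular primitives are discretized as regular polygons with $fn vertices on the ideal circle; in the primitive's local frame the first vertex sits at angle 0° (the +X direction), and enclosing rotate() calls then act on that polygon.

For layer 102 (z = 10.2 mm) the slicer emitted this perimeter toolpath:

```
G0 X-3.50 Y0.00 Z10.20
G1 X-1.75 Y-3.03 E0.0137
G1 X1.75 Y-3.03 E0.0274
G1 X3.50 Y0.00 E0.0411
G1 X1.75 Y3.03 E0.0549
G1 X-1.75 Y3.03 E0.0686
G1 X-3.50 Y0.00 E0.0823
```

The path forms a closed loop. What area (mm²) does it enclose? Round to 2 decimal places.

Apply the shoelace formula to the sequence of (X, Y) vertices; enclosed area = 31.81 mm².

31.81 mm²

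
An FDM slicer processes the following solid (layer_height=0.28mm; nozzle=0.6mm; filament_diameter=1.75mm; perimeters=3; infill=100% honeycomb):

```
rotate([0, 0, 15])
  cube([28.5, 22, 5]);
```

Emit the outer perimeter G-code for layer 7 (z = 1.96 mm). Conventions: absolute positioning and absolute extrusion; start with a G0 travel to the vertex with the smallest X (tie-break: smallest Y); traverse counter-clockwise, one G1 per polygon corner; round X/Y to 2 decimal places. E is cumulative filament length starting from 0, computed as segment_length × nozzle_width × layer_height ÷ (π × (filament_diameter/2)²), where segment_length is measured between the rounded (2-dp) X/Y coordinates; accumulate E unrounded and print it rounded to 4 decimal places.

At z = 1.96 mm: the cube (footprint 28.5×22) is included at this height; (rotated 15° about Z; rotation is an isometry so areas/perimeters/island counts are preserved). The outline is a single polygon with 4 vertices. Extrusion per mm of travel: 0.6 × 0.28 / (π × 0.875²) = 0.069846. Accumulating E over each segment gives final E = 7.0541.

G0 X-5.69 Y21.25 Z1.96
G1 X0.00 Y0.00 E1.5365
G1 X27.53 Y7.38 E3.5273
G1 X21.83 Y28.63 E5.0640
G1 X-5.69 Y21.25 E7.0541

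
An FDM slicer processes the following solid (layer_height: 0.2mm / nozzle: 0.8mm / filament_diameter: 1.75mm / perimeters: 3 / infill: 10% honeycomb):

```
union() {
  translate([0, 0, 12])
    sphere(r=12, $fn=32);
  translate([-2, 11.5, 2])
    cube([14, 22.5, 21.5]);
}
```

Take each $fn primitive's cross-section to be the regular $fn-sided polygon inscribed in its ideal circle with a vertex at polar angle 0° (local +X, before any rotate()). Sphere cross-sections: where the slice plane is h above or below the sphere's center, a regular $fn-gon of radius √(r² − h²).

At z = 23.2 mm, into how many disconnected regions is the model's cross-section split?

2

At z = 23.2 mm: the r=12 sphere slices to a regular 32-gon of circumradius 4.308 (√(r²−h²) with h=11.2 from center); the cube at (-2, 11.5) (footprint 14×22.5) is included at this height; Combining (union): the 2 present regions are separate (no shared area or edge), so areas and boundary lengths simply add and each stays a separate island — 2 connected regions. The result has 2 disconnected regions.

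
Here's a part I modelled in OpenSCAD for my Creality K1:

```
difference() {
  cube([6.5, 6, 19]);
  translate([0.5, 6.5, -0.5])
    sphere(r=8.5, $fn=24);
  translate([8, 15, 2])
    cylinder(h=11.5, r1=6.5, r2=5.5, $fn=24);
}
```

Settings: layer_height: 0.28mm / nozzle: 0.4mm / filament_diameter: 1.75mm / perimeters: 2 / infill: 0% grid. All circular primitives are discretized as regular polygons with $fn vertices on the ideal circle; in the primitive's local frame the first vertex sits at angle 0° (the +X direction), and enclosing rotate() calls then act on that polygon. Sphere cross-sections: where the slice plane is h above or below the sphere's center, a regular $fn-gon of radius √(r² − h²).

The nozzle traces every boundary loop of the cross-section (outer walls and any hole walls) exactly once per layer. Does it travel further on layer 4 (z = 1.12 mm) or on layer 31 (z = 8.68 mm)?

Layer 4 (z = 1.12): the cube (footprint 6.5×6) is included at this height (perimeter 25.00 mm); the r=8.5 sphere at (0.5, 6.5) contributes a regular 24-gon of circumradius √(8.5²−1.62²) = 8.344 (perimeter = 2·24·8.344·sin(180°/24) = 52.28 mm); the cone at (8, 15) is not intersected at this z (z outside [2, 13.5]); Subtracting the remaining from the first: starting from the 6.5×6 cube, the r=8.5 sphere at (0.5, 6.5) partially overlaps it — only the 38.70 mm² overlap (of its 216.25 mm²) is removed, clipping the outline — boundary = 2.76 mm. So its perimeter = 2.76 mm. Layer 31 (z = 8.68): the 6.5×6 cube contributes its full rectangle (perimeter 25.00 mm); the sphere at (0.5, 6.5) does not reach this height (|z−center|=9.180 > r=8.5); the cone at (8, 15) contributes a regular 24-gon of circumradius 5.919 (interpolated between r1=6.5 and r2=5.5 at t=0.581) (perimeter = 2·24·5.919·sin(180°/24) = 37.08 mm); After the difference (first − rest): starting from the 6.5×6 cube, the cone at (8, 15) misses the remaining region (no effect) — boundary = 25.00 mm. So its perimeter = 25.00 mm. Layer 31 is larger (25.00 vs 2.76 mm).

layer 31 (z = 8.68 mm)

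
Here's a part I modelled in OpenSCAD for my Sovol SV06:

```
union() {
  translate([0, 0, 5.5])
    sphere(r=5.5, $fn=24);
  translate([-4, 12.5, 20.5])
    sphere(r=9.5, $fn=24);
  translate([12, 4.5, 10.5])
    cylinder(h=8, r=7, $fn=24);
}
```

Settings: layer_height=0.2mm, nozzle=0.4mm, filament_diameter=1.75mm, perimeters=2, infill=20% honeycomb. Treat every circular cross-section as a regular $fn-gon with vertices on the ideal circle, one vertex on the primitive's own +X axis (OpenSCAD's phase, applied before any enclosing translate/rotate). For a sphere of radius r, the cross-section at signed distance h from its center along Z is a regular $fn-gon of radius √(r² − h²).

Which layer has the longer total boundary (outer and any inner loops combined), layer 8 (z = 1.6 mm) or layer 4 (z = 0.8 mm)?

Layer 8 (z = 1.6): the sphere: section is a regular 24-gon, circumradius = √(r²−h²) = √(5.5²−3.9²) = 3.878 (perimeter = 2·24·3.878·sin(180°/24) = 24.30 mm); the sphere at (-4, 12.5) is not intersected at this z (|z−center|=18.900 > r=9.5); the cylinder at (12, 4.5) is not intersected at this z (z outside [10.5, 18.5]); Taking the union: only the r=5.5 sphere is present, so the union is just that shape — boundary = 24.30 mm. So its perimeter = 24.30 mm. Layer 4 (z = 0.8): the sphere: section is a regular 24-gon, circumradius = √(r²−h²) = √(5.5²−4.7²) = 2.857 (perimeter = 2·24·2.857·sin(180°/24) = 17.90 mm); the sphere at (-4, 12.5) is not intersected at this z (|z−center|=19.700 > r=9.5); the cylinder at (12, 4.5) is not intersected at this z (z outside [10.5, 18.5]); Combining (union): only the r=5.5 sphere is present, so the union is just that shape — boundary = 17.90 mm. So its perimeter = 17.90 mm. Layer 8 is larger (24.30 vs 17.90 mm).

layer 8 (z = 1.6 mm)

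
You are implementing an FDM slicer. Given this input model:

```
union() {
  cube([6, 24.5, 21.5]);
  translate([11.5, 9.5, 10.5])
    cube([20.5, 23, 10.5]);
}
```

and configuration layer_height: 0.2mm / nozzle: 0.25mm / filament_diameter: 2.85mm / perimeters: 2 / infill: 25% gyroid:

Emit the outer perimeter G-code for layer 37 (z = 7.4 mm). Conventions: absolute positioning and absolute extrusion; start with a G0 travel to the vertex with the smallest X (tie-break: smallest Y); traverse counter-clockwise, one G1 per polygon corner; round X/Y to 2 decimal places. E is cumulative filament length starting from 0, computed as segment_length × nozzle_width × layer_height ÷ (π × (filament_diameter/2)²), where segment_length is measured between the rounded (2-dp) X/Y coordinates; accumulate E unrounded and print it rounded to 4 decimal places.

At z = 7.4 mm: the 6×24.5 cube contributes its full rectangle; the cube at (11.5, 9.5) does not reach this height (z outside [10.5, 21]); Combining (union): only the 6×24.5 cube is present, so the union is just that shape — 1 connected region. The outline is a single polygon with 4 vertices. Extrusion per mm of travel: 0.25 × 0.2 / (π × 1.425²) = 0.007838. Accumulating E over each segment gives final E = 0.4781.

G0 X0.00 Y0.00 Z7.40
G1 X6.00 Y0.00 E0.0470
G1 X6.00 Y24.50 E0.2391
G1 X0.00 Y24.50 E0.2861
G1 X0.00 Y0.00 E0.4781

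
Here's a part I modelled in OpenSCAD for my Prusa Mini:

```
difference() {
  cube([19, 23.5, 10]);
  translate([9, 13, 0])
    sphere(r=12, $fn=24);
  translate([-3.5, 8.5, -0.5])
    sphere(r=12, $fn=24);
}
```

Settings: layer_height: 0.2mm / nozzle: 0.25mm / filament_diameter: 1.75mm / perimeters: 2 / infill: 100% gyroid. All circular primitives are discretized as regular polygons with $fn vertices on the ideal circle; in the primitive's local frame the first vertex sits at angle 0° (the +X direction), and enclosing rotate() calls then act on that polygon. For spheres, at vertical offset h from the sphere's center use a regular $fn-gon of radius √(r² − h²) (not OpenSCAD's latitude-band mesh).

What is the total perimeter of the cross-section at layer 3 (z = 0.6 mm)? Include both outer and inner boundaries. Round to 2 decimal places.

At z = 0.6 mm: the cube is present — its section is the full 19×23.5 rectangle (perimeter 85.00 mm); the r=12 sphere at (9, 13) contributes a regular 24-gon of circumradius √(12²−0.6²) = 11.985 (perimeter = 2·24·11.985·sin(180°/24) = 75.09 mm); the sphere at (-3.5, 8.5): section is a regular 24-gon, circumradius = √(r²−h²) = √(12²−1.1²) = 11.949 (perimeter = 2·24·11.949·sin(180°/24) = 74.87 mm); After the difference (first − rest): starting from the 19×23.5 cube, the r=12 sphere at (9, 13) partially overlaps it — only the 387.32 mm² overlap (of its 446.12 mm²) is removed, clipping the outline; the r=12 sphere at (-3.5, 8.5) partially overlaps it — only the 16.64 mm² overlap (of its 443.48 mm²) is removed, clipping the outline — boundary = 61.93 mm. Overall, the cross-section has 3 separate islands. Total boundary length (outer) = 61.93 mm.

61.93 mm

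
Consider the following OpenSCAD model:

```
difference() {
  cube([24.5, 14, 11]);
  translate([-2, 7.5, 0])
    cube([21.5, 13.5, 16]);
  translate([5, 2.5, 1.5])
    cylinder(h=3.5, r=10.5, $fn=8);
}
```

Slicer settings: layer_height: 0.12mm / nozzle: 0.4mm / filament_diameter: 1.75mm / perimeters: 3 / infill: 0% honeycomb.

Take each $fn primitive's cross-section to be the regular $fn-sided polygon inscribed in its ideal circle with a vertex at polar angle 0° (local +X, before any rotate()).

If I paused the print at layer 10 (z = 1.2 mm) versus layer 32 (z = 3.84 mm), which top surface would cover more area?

Layer 10 (z = 1.2): the cube (footprint 24.5×14) is included at this height (area 343.00 mm²); the 21.5×13.5 cube at (-2, 7.5) contributes its full rectangle (area 290.25 mm²); the cylinder at (5, 2.5) does not reach this height (z outside [1.5, 5]); After the difference (first − rest): starting from the 24.5×14 cube (343.00 mm²), the 21.5×13.5 cube at (-2, 7.5) partially overlaps it — only the 126.75 mm² overlap (of its 290.25 mm²) is removed, clipping the outline — area = 216.25 mm². So its area = 216.25 mm². Layer 32 (z = 3.84): the 24.5×14 cube contributes its full rectangle (area 343.00 mm²); the 21.5×13.5 cube at (-2, 7.5) contributes its full rectangle (area 290.25 mm²); the cylinder at (5, 2.5): section is a regular 8-gon, circumradius r=10.5 (area = (8/2)·10.500²·sin(360°/8) = 311.83 mm²); Subtracting the remaining from the first: starting from the 24.5×14 cube (343.00 mm²), the 21.5×13.5 cube at (-2, 7.5) partially overlaps it — only the 126.75 mm² overlap (of its 290.25 mm²) is removed, clipping the outline; the r=10.5 cylinder at (5, 2.5) partially overlaps it — only the 109.78 mm² overlap (of its 311.83 mm²) is removed, clipping the outline — area = 106.47 mm². So its area = 106.47 mm². Layer 10 is larger (216.25 vs 106.47 mm²).

layer 10 (z = 1.2 mm)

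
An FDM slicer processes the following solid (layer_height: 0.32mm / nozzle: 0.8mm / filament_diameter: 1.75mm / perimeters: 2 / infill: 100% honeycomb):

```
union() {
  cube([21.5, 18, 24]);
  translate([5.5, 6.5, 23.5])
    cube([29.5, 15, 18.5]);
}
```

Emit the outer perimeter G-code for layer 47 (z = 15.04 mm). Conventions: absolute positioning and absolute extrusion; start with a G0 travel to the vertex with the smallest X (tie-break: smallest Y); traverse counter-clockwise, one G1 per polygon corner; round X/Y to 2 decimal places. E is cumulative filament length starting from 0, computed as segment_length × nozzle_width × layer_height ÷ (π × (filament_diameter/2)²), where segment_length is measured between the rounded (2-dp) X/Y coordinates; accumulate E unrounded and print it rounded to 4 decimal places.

G0 X0.00 Y0.00 Z15.04
G1 X21.50 Y0.00 E2.2883
G1 X21.50 Y18.00 E4.2041
G1 X0.00 Y18.00 E6.4924
G1 X0.00 Y0.00 E8.4082

At z = 15.04 mm: the cube (footprint 21.5×18) is included at this height; the cube at (5.5, 6.5) is not intersected at this z (z outside [23.5, 42]); Merging all regions: only the 21.5×18 cube is present, so the union is just that shape — 1 connected region. The outline is a single polygon with 4 vertices. Extrusion per mm of travel: 0.8 × 0.32 / (π × 0.875²) = 0.106432. Accumulating E over each segment gives final E = 8.4082.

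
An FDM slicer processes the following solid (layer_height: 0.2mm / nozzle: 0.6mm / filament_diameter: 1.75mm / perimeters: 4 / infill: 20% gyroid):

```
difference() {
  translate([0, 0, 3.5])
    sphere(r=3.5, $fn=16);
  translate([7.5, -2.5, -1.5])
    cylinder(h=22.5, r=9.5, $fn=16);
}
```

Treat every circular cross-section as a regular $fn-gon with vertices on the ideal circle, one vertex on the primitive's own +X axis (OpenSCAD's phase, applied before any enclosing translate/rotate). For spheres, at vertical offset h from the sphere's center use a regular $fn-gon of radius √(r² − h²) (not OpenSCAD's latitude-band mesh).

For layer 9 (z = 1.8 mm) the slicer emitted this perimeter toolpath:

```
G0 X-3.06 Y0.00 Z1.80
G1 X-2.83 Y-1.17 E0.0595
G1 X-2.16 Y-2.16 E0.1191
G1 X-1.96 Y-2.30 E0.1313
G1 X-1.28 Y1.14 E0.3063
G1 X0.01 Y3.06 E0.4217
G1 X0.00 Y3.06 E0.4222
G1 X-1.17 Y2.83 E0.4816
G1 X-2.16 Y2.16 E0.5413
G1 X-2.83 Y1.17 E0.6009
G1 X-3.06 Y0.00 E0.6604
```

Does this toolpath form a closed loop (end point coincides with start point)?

Start point (G0): (-3.06, 0.00). End point (last G1): the path returns to the start — closed.

yes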